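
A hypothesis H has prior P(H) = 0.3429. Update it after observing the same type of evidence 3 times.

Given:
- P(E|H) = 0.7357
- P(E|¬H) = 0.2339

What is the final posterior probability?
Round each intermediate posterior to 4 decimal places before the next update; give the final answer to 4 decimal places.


Sequential Bayesian updating:

Initial prior: P(H) = 0.3429

Update 1:
  P(E) = 0.7357 × 0.3429 + 0.2339 × 0.6571 = 0.25227153 + 0.15369569 = 0.40596722
  P(H|E) = 0.25227153 / 0.40596722 = 0.6214

Update 2:
  P(E) = 0.7357 × 0.6214 + 0.2339 × 0.3786 = 0.45716398 + 0.08855454 = 0.54571852
  P(H|E) = 0.45716398 / 0.54571852 = 0.8377

Update 3:
  P(E) = 0.7357 × 0.8377 + 0.2339 × 0.1623 = 0.61629589 + 0.03796197 = 0.65425786
  P(H|E) = 0.61629589 / 0.65425786 = 0.9420

Final posterior: 0.9420


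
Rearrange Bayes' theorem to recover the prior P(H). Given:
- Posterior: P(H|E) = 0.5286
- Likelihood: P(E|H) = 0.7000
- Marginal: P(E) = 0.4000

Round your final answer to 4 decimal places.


From Bayes' theorem: P(H|E) = P(E|H) × P(H) / P(E)

Rearranging for P(H):
P(H) = P(H|E) × P(E) / P(E|H)
     = 0.5286 × 0.4000 / 0.7000
     = 0.21144000 / 0.7000
     = 0.3021


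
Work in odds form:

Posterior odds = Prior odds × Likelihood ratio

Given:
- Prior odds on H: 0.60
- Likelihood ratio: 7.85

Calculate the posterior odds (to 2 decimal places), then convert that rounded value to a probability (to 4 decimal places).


Step 1: Calculate posterior odds
Posterior odds = Prior odds × LR
               = 0.60 × 7.85
               = 4.71

Step 2: Convert to probability
P(H|E) = Posterior odds / (1 + Posterior odds)
       = 4.71 / (1 + 4.71)
       = 4.71 / 5.71
       = 0.8249

The evidence increased P(H) from 0.3750 to 0.8249.


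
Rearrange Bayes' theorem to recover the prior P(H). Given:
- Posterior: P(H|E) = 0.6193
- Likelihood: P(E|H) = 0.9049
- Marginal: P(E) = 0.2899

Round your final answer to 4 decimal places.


From Bayes' theorem: P(H|E) = P(E|H) × P(H) / P(E)

Rearranging for P(H):
P(H) = P(H|E) × P(E) / P(E|H)
     = 0.6193 × 0.2899 / 0.9049
     = 0.17953507 / 0.9049
     = 0.1984


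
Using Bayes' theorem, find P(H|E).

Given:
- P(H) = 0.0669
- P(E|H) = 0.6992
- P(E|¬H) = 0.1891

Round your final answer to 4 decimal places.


Bayes' theorem: P(H|E) = P(E|H) × P(H) / P(E)

Step 1: Calculate P(E) using law of total probability
P(E) = P(E|H)P(H) + P(E|¬H)P(¬H)
     = 0.6992 × 0.0669 + 0.1891 × 0.9331
     = 0.04677648 + 0.17644921
     = 0.22322569

Step 2: Apply Bayes' theorem
P(H|E) = P(E|H) × P(H) / P(E)
       = 0.04677648 / 0.22322569
       = 0.2095


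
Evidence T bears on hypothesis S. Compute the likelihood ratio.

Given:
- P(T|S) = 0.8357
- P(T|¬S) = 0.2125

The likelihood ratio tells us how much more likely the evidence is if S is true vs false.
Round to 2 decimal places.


Likelihood Ratio (LR) = P(T|S) / P(T|¬S)

LR = 0.8357 / 0.2125
   = 3.93

The evidence is 3.93 times more likely if S is true than if S is false.
LR > 1, so observing T raises the odds in favor of S.


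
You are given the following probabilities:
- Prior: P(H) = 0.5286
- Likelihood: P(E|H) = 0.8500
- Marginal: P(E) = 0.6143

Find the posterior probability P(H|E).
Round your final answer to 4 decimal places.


Using Bayes' theorem:

P(H|E) = P(E|H) × P(H) / P(E)
       = 0.8500 × 0.5286 / 0.6143
       = 0.44931000 / 0.6143
       = 0.7314

The evidence strengthens our belief in H.
Prior: 0.5286 → Posterior: 0.7314


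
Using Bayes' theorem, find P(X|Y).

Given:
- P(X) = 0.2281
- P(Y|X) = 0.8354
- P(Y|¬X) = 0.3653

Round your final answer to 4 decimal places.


Bayes' theorem: P(X|Y) = P(Y|X) × P(X) / P(Y)

Step 1: Calculate P(Y) using law of total probability
P(Y) = P(Y|X)P(X) + P(Y|¬X)P(¬X)
     = 0.8354 × 0.2281 + 0.3653 × 0.7719
     = 0.19055474 + 0.28197507
     = 0.47252981

Step 2: Apply Bayes' theorem
P(X|Y) = P(Y|X) × P(X) / P(Y)
       = 0.19055474 / 0.47252981
       = 0.4033


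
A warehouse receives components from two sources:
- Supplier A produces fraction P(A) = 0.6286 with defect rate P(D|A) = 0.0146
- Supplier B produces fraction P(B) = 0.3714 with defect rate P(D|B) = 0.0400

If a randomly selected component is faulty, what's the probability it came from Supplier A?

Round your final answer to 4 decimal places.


Let A = from Supplier A, D = faulty

Given:
- P(A) = 0.6286, P(B) = 0.3714
- P(D|A) = 0.0146, P(D|B) = 0.0400

Step 1: Find P(D)
P(D) = P(D|A)P(A) + P(D|B)P(B)
     = 0.0146 × 0.6286 + 0.0400 × 0.3714
     = 0.00917756 + 0.01485600
     = 0.02403356

Step 2: Apply Bayes' theorem
P(A|D) = P(D|A)P(A) / P(D)
       = 0.00917756 / 0.02403356
       = 0.3819


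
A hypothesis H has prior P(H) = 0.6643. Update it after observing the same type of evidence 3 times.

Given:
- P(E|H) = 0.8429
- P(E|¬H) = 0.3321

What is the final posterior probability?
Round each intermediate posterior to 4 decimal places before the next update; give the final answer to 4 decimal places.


Sequential Bayesian updating:

Initial prior: P(H) = 0.6643

Update 1:
  P(E) = 0.8429 × 0.6643 + 0.3321 × 0.3357 = 0.55993847 + 0.11148597 = 0.67142444
  P(H|E) = 0.55993847 / 0.67142444 = 0.8340

Update 2:
  P(E) = 0.8429 × 0.8340 + 0.3321 × 0.1660 = 0.70297860 + 0.05512860 = 0.75810720
  P(H|E) = 0.70297860 / 0.75810720 = 0.9273

Update 3:
  P(E) = 0.8429 × 0.9273 + 0.3321 × 0.0727 = 0.78162117 + 0.02414367 = 0.80576484
  P(H|E) = 0.78162117 / 0.80576484 = 0.9700

Final posterior: 0.9700


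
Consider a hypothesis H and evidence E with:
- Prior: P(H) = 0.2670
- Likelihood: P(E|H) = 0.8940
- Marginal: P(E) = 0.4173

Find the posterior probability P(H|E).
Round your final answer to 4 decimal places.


Using Bayes' theorem:

P(H|E) = P(E|H) × P(H) / P(E)
       = 0.8940 × 0.2670 / 0.4173
       = 0.23869800 / 0.4173
       = 0.5720

The evidence strengthens our belief in H.
Prior: 0.2670 → Posterior: 0.5720


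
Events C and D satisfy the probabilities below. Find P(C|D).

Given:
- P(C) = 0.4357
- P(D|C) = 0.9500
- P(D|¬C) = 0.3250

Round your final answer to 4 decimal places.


Bayes' theorem: P(C|D) = P(D|C) × P(C) / P(D)

Step 1: Calculate P(D) using law of total probability
P(D) = P(D|C)P(C) + P(D|¬C)P(¬C)
     = 0.9500 × 0.4357 + 0.3250 × 0.5643
     = 0.41391500 + 0.18339750
     = 0.59731250

Step 2: Apply Bayes' theorem
P(C|D) = P(D|C) × P(C) / P(D)
       = 0.41391500 / 0.59731250
       = 0.6930


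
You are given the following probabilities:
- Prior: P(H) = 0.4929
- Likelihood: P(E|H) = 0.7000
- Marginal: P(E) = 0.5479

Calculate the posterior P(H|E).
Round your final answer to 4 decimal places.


Using Bayes' theorem:

P(H|E) = P(E|H) × P(H) / P(E)
       = 0.7000 × 0.4929 / 0.5479
       = 0.34503000 / 0.5479
       = 0.6297

The evidence strengthens our belief in H.
Prior: 0.4929 → Posterior: 0.6297


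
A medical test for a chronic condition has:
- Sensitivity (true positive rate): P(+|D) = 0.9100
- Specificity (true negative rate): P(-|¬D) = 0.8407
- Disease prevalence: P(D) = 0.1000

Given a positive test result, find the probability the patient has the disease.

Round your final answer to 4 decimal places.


Let D = has disease, + = positive test

Given:
- P(D) = 0.1000 (prevalence)
- P(+|D) = 0.9100 (sensitivity)
- P(-|¬D) = 0.8407 (specificity)
- P(+|¬D) = 0.1593 (false positive rate = 1 - specificity)

Step 1: Find P(+)
P(+) = P(+|D)P(D) + P(+|¬D)P(¬D)
     = 0.9100 × 0.1000 + 0.1593 × 0.9000
     = 0.09100000 + 0.14337000
     = 0.23437000

Step 2: Apply Bayes' theorem for P(D|+)
P(D|+) = P(+|D)P(D) / P(+)
       = 0.09100000 / 0.23437000
       = 0.3883


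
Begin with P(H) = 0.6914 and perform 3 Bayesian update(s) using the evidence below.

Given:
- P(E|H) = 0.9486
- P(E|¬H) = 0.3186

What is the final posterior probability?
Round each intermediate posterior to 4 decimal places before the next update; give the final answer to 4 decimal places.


Sequential Bayesian updating:

Initial prior: P(H) = 0.6914

Update 1:
  P(E) = 0.9486 × 0.6914 + 0.3186 × 0.3086 = 0.65586204 + 0.09831996 = 0.75418200
  P(H|E) = 0.65586204 / 0.75418200 = 0.8696

Update 2:
  P(E) = 0.9486 × 0.8696 + 0.3186 × 0.1304 = 0.82490256 + 0.04154544 = 0.86644800
  P(H|E) = 0.82490256 / 0.86644800 = 0.9521

Update 3:
  P(E) = 0.9486 × 0.9521 + 0.3186 × 0.0479 = 0.90316206 + 0.01526094 = 0.91842300
  P(H|E) = 0.90316206 / 0.91842300 = 0.9834

Final posterior: 0.9834


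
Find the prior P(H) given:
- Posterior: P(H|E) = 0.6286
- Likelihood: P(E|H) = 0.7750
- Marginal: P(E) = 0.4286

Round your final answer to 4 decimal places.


From Bayes' theorem: P(H|E) = P(E|H) × P(H) / P(E)

Rearranging for P(H):
P(H) = P(H|E) × P(E) / P(E|H)
     = 0.6286 × 0.4286 / 0.7750
     = 0.26941796 / 0.7750
     = 0.3476


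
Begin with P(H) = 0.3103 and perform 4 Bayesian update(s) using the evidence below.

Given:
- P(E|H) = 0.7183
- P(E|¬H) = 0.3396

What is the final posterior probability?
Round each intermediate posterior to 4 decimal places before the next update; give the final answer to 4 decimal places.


Sequential Bayesian updating:

Initial prior: P(H) = 0.3103

Update 1:
  P(E) = 0.7183 × 0.3103 + 0.3396 × 0.6897 = 0.22288849 + 0.23422212 = 0.45711061
  P(H|E) = 0.22288849 / 0.45711061 = 0.4876

Update 2:
  P(E) = 0.7183 × 0.4876 + 0.3396 × 0.5124 = 0.35024308 + 0.17401104 = 0.52425412
  P(H|E) = 0.35024308 / 0.52425412 = 0.6681

Update 3:
  P(E) = 0.7183 × 0.6681 + 0.3396 × 0.3319 = 0.47989623 + 0.11271324 = 0.59260947
  P(H|E) = 0.47989623 / 0.59260947 = 0.8098

Update 4:
  P(E) = 0.7183 × 0.8098 + 0.3396 × 0.1902 = 0.58167934 + 0.06459192 = 0.64627126
  P(H|E) = 0.58167934 / 0.64627126 = 0.9001

Final posterior: 0.9001


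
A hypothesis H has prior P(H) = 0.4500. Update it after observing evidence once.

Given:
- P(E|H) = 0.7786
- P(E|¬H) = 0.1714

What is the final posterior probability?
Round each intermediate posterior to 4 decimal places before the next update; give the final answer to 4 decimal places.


Sequential Bayesian updating:

Initial prior: P(H) = 0.4500

Update 1:
  P(E) = 0.7786 × 0.4500 + 0.1714 × 0.5500 = 0.35037000 + 0.09427000 = 0.44464000
  P(H|E) = 0.35037000 / 0.44464000 = 0.7880

Final posterior: 0.7880


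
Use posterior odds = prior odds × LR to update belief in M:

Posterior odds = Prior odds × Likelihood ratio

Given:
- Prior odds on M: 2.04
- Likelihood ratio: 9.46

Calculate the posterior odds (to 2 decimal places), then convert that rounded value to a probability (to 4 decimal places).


Step 1: Calculate posterior odds
Posterior odds = Prior odds × LR
               = 2.04 × 9.46
               = 19.30

Step 2: Convert to probability
P(M|E) = Posterior odds / (1 + Posterior odds)
       = 19.30 / (1 + 19.30)
       = 19.30 / 20.30
       = 0.9507

The evidence increased P(M) from 0.6711 to 0.9507.


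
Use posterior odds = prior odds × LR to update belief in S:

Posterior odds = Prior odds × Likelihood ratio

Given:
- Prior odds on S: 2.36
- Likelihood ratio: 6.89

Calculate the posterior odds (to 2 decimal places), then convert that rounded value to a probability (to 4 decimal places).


Step 1: Calculate posterior odds
Posterior odds = Prior odds × LR
               = 2.36 × 6.89
               = 16.26

Step 2: Convert to probability
P(S|E) = Posterior odds / (1 + Posterior odds)
       = 16.26 / (1 + 16.26)
       = 16.26 / 17.26
       = 0.9421

The evidence increased P(S) from 0.7024 to 0.9421.


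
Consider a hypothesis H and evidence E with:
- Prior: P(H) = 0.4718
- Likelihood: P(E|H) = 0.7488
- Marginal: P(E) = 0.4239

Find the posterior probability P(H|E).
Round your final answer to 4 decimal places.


Using Bayes' theorem:

P(H|E) = P(E|H) × P(H) / P(E)
       = 0.7488 × 0.4718 / 0.4239
       = 0.35328384 / 0.4239
       = 0.8334

The evidence strengthens our belief in H.
Prior: 0.4718 → Posterior: 0.8334


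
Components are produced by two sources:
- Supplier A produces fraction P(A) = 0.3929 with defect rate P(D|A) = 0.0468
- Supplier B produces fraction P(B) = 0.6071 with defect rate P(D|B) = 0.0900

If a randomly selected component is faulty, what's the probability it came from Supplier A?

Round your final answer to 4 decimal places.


Let A = from Supplier A, D = faulty

Given:
- P(A) = 0.3929, P(B) = 0.6071
- P(D|A) = 0.0468, P(D|B) = 0.0900

Step 1: Find P(D)
P(D) = P(D|A)P(A) + P(D|B)P(B)
     = 0.0468 × 0.3929 + 0.0900 × 0.6071
     = 0.01838772 + 0.05463900
     = 0.07302672

Step 2: Apply Bayes' theorem
P(A|D) = P(D|A)P(A) / P(D)
       = 0.01838772 / 0.07302672
       = 0.2518


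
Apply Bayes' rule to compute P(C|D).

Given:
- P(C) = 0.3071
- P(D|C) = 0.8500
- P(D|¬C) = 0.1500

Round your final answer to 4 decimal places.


Bayes' theorem: P(C|D) = P(D|C) × P(C) / P(D)

Step 1: Calculate P(D) using law of total probability
P(D) = P(D|C)P(C) + P(D|¬C)P(¬C)
     = 0.8500 × 0.3071 + 0.1500 × 0.6929
     = 0.26103500 + 0.10393500
     = 0.36497000

Step 2: Apply Bayes' theorem
P(C|D) = P(D|C) × P(C) / P(D)
       = 0.26103500 / 0.36497000
       = 0.7152


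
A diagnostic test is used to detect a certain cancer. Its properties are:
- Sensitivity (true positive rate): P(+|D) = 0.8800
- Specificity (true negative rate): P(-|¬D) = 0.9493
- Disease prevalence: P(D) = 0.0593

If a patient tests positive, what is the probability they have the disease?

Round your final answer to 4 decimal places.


Let D = has disease, + = positive test

Given:
- P(D) = 0.0593 (prevalence)
- P(+|D) = 0.8800 (sensitivity)
- P(-|¬D) = 0.9493 (specificity)
- P(+|¬D) = 0.0507 (false positive rate = 1 - specificity)

Step 1: Find P(+)
P(+) = P(+|D)P(D) + P(+|¬D)P(¬D)
     = 0.8800 × 0.0593 + 0.0507 × 0.9407
     = 0.05218400 + 0.04769349
     = 0.09987749

Step 2: Apply Bayes' theorem for P(D|+)
P(D|+) = P(+|D)P(D) / P(+)
       = 0.05218400 / 0.09987749
       = 0.5225


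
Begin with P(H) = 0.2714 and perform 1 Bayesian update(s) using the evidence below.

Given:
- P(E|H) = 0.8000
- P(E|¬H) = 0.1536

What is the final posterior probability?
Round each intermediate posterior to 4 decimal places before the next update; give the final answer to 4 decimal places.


Sequential Bayesian updating:

Initial prior: P(H) = 0.2714

Update 1:
  P(E) = 0.8000 × 0.2714 + 0.1536 × 0.7286 = 0.21712000 + 0.11191296 = 0.32903296
  P(H|E) = 0.21712000 / 0.32903296 = 0.6599

Final posterior: 0.6599


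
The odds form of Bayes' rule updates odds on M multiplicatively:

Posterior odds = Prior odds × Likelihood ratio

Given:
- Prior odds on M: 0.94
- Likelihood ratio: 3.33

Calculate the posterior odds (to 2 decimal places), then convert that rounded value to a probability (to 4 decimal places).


Step 1: Calculate posterior odds
Posterior odds = Prior odds × LR
               = 0.94 × 3.33
               = 3.13

Step 2: Convert to probability
P(M|E) = Posterior odds / (1 + Posterior odds)
       = 3.13 / (1 + 3.13)
       = 3.13 / 4.13
       = 0.7579

The evidence increased P(M) from 0.4845 to 0.7579.


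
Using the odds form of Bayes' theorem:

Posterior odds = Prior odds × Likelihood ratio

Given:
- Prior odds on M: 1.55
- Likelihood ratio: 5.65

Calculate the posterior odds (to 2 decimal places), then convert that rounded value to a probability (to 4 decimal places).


Step 1: Calculate posterior odds
Posterior odds = Prior odds × LR
               = 1.55 × 5.65
               = 8.76

Step 2: Convert to probability
P(M|E) = Posterior odds / (1 + Posterior odds)
       = 8.76 / (1 + 8.76)
       = 8.76 / 9.76
       = 0.8975

The evidence increased P(M) from 0.6078 to 0.8975.


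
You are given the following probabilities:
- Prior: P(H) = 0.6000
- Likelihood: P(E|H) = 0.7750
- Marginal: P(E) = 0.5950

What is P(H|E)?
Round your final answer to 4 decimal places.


Using Bayes' theorem:

P(H|E) = P(E|H) × P(H) / P(E)
       = 0.7750 × 0.6000 / 0.5950
       = 0.46500000 / 0.5950
       = 0.7815

The evidence strengthens our belief in H.
Prior: 0.6000 → Posterior: 0.7815


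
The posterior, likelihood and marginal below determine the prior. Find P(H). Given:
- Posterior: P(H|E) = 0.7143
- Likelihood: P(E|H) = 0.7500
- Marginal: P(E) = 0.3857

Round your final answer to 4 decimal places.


From Bayes' theorem: P(H|E) = P(E|H) × P(H) / P(E)

Rearranging for P(H):
P(H) = P(H|E) × P(E) / P(E|H)
     = 0.7143 × 0.3857 / 0.7500
     = 0.27550551 / 0.7500
     = 0.3673


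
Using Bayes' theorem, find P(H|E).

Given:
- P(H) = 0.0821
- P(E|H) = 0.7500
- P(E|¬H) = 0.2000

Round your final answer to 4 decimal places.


Bayes' theorem: P(H|E) = P(E|H) × P(H) / P(E)

Step 1: Calculate P(E) using law of total probability
P(E) = P(E|H)P(H) + P(E|¬H)P(¬H)
     = 0.7500 × 0.0821 + 0.2000 × 0.9179
     = 0.06157500 + 0.18358000
     = 0.24515500

Step 2: Apply Bayes' theorem
P(H|E) = P(E|H) × P(H) / P(E)
       = 0.06157500 / 0.24515500
       = 0.2512


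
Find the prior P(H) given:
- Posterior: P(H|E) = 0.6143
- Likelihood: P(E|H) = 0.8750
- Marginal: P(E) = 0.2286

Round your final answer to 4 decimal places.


From Bayes' theorem: P(H|E) = P(E|H) × P(H) / P(E)

Rearranging for P(H):
P(H) = P(H|E) × P(E) / P(E|H)
     = 0.6143 × 0.2286 / 0.8750
     = 0.14042898 / 0.8750
     = 0.1605


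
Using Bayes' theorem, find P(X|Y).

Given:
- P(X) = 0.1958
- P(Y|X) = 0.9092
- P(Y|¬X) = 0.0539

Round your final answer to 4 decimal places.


Bayes' theorem: P(X|Y) = P(Y|X) × P(X) / P(Y)

Step 1: Calculate P(Y) using law of total probability
P(Y) = P(Y|X)P(X) + P(Y|¬X)P(¬X)
     = 0.9092 × 0.1958 + 0.0539 × 0.8042
     = 0.17802136 + 0.04334638
     = 0.22136774

Step 2: Apply Bayes' theorem
P(X|Y) = P(Y|X) × P(X) / P(Y)
       = 0.17802136 / 0.22136774
       = 0.8042


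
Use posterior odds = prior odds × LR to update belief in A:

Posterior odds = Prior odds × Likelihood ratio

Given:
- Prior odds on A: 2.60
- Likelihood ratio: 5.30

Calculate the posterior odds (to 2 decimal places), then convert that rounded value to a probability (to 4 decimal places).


Step 1: Calculate posterior odds
Posterior odds = Prior odds × LR
               = 2.60 × 5.30
               = 13.78

Step 2: Convert to probability
P(A|E) = Posterior odds / (1 + Posterior odds)
       = 13.78 / (1 + 13.78)
       = 13.78 / 14.78
       = 0.9323

The evidence increased P(A) from 0.7222 to 0.9323.


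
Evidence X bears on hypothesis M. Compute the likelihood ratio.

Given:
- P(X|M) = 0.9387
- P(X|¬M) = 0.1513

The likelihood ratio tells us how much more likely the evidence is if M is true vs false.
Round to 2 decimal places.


Likelihood Ratio (LR) = P(X|M) / P(X|¬M)

LR = 0.9387 / 0.1513
   = 6.20

The evidence is 6.20 times more likely if M is true than if M is false.
Because LR exceeds 1, X is evidence for M.


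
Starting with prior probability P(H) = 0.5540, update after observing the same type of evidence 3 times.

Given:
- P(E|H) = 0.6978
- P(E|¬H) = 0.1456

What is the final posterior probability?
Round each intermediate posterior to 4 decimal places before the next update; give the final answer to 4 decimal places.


Sequential Bayesian updating:

Initial prior: P(H) = 0.5540

Update 1:
  P(E) = 0.6978 × 0.5540 + 0.1456 × 0.4460 = 0.38658120 + 0.06493760 = 0.45151880
  P(H|E) = 0.38658120 / 0.45151880 = 0.8562

Update 2:
  P(E) = 0.6978 × 0.8562 + 0.1456 × 0.1438 = 0.59745636 + 0.02093728 = 0.61839364
  P(H|E) = 0.59745636 / 0.61839364 = 0.9661

Update 3:
  P(E) = 0.6978 × 0.9661 + 0.1456 × 0.0339 = 0.67414458 + 0.00493584 = 0.67908042
  P(H|E) = 0.67414458 / 0.67908042 = 0.9927

Final posterior: 0.9927


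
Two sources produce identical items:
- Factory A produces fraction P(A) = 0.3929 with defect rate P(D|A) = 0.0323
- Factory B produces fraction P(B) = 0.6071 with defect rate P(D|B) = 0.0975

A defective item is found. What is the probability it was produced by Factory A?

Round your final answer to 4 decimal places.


Let A = from Factory A, D = defective

Given:
- P(A) = 0.3929, P(B) = 0.6071
- P(D|A) = 0.0323, P(D|B) = 0.0975

Step 1: Find P(D)
P(D) = P(D|A)P(A) + P(D|B)P(B)
     = 0.0323 × 0.3929 + 0.0975 × 0.6071
     = 0.01269067 + 0.05919225
     = 0.07188292

Step 2: Apply Bayes' theorem
P(A|D) = P(D|A)P(A) / P(D)
       = 0.01269067 / 0.07188292
       = 0.1765


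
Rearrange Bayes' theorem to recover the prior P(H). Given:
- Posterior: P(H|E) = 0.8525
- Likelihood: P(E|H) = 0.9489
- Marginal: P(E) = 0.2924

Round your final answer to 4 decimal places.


From Bayes' theorem: P(H|E) = P(E|H) × P(H) / P(E)

Rearranging for P(H):
P(H) = P(H|E) × P(E) / P(E|H)
     = 0.8525 × 0.2924 / 0.9489
     = 0.24927100 / 0.9489
     = 0.2627


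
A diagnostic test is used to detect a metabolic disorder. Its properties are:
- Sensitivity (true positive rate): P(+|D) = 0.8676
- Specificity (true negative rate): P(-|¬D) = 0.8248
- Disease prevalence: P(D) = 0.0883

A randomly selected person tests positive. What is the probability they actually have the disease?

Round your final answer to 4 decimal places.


Let D = has disease, + = positive test

Given:
- P(D) = 0.0883 (prevalence)
- P(+|D) = 0.8676 (sensitivity)
- P(-|¬D) = 0.8248 (specificity)
- P(+|¬D) = 0.1752 (false positive rate = 1 - specificity)

Step 1: Find P(+)
P(+) = P(+|D)P(D) + P(+|¬D)P(¬D)
     = 0.8676 × 0.0883 + 0.1752 × 0.9117
     = 0.07660908 + 0.15972984
     = 0.23633892

Step 2: Apply Bayes' theorem for P(D|+)
P(D|+) = P(+|D)P(D) / P(+)
       = 0.07660908 / 0.23633892
       = 0.3241


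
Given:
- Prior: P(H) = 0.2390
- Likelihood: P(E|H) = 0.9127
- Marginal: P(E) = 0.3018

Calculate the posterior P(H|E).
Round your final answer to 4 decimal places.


Using Bayes' theorem:

P(H|E) = P(E|H) × P(H) / P(E)
       = 0.9127 × 0.2390 / 0.3018
       = 0.21813530 / 0.3018
       = 0.7228

The evidence strengthens our belief in H.
Prior: 0.2390 → Posterior: 0.7228


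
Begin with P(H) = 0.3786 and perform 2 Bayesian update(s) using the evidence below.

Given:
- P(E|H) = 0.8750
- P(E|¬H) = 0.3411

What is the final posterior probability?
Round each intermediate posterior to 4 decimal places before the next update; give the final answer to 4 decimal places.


Sequential Bayesian updating:

Initial prior: P(H) = 0.3786

Update 1:
  P(E) = 0.8750 × 0.3786 + 0.3411 × 0.6214 = 0.33127500 + 0.21195954 = 0.54323454
  P(H|E) = 0.33127500 / 0.54323454 = 0.6098

Update 2:
  P(E) = 0.8750 × 0.6098 + 0.3411 × 0.3902 = 0.53357500 + 0.13309722 = 0.66667222
  P(H|E) = 0.53357500 / 0.66667222 = 0.8004

Final posterior: 0.8004


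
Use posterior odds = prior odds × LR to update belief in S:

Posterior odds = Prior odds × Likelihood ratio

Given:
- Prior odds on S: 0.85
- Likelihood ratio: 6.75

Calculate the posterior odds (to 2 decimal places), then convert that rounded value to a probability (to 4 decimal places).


Step 1: Calculate posterior odds
Posterior odds = Prior odds × LR
               = 0.85 × 6.75
               = 5.74

Step 2: Convert to probability
P(S|E) = Posterior odds / (1 + Posterior odds)
       = 5.74 / (1 + 5.74)
       = 5.74 / 6.74
       = 0.8516

The evidence increased P(S) from 0.4595 to 0.8516.


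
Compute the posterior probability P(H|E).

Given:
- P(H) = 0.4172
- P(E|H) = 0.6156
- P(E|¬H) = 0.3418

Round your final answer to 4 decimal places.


Bayes' theorem: P(H|E) = P(E|H) × P(H) / P(E)

Step 1: Calculate P(E) using law of total probability
P(E) = P(E|H)P(H) + P(E|¬H)P(¬H)
     = 0.6156 × 0.4172 + 0.3418 × 0.5828
     = 0.25682832 + 0.19920104
     = 0.45602936

Step 2: Apply Bayes' theorem
P(H|E) = P(E|H) × P(H) / P(E)
       = 0.25682832 / 0.45602936
       = 0.5632


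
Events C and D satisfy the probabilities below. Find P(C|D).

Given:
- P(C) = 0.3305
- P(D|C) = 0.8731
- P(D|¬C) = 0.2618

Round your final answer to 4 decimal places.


Bayes' theorem: P(C|D) = P(D|C) × P(C) / P(D)

Step 1: Calculate P(D) using law of total probability
P(D) = P(D|C)P(C) + P(D|¬C)P(¬C)
     = 0.8731 × 0.3305 + 0.2618 × 0.6695
     = 0.28855955 + 0.17527510
     = 0.46383465

Step 2: Apply Bayes' theorem
P(C|D) = P(D|C) × P(C) / P(D)
       = 0.28855955 / 0.46383465
       = 0.6221


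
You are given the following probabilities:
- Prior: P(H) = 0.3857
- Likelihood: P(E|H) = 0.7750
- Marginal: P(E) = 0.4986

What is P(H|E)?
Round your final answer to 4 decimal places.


Using Bayes' theorem:

P(H|E) = P(E|H) × P(H) / P(E)
       = 0.7750 × 0.3857 / 0.4986
       = 0.29891750 / 0.4986
       = 0.5995

The evidence strengthens our belief in H.
Prior: 0.3857 → Posterior: 0.5995


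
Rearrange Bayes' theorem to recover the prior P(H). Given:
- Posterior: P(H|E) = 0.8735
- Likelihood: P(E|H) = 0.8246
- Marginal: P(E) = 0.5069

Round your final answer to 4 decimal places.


From Bayes' theorem: P(H|E) = P(E|H) × P(H) / P(E)

Rearranging for P(H):
P(H) = P(H|E) × P(E) / P(E|H)
     = 0.8735 × 0.5069 / 0.8246
     = 0.44277715 / 0.8246
     = 0.5370


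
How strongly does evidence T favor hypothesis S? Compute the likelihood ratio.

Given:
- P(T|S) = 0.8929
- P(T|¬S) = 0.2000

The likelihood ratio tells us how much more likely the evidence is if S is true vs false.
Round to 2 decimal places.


Likelihood Ratio (LR) = P(T|S) / P(T|¬S)

LR = 0.8929 / 0.2000
   = 4.46

The evidence is 4.46 times more likely if S is true than if S is false.
LR > 1, so observing T raises the odds in favor of S.


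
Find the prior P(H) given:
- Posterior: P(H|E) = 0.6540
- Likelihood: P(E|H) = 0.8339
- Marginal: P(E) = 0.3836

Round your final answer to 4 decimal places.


From Bayes' theorem: P(H|E) = P(E|H) × P(H) / P(E)

Rearranging for P(H):
P(H) = P(H|E) × P(E) / P(E|H)
     = 0.6540 × 0.3836 / 0.8339
     = 0.25087440 / 0.8339
     = 0.3008


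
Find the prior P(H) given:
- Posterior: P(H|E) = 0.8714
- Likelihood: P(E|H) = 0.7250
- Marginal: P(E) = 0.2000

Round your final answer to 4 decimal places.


From Bayes' theorem: P(H|E) = P(E|H) × P(H) / P(E)

Rearranging for P(H):
P(H) = P(H|E) × P(E) / P(E|H)
     = 0.8714 × 0.2000 / 0.7250
     = 0.17428000 / 0.7250
     = 0.2404


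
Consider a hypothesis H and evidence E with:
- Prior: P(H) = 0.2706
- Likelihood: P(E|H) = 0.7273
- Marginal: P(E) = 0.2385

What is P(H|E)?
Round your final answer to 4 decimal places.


Using Bayes' theorem:

P(H|E) = P(E|H) × P(H) / P(E)
       = 0.7273 × 0.2706 / 0.2385
       = 0.19680738 / 0.2385
       = 0.8252

The evidence strengthens our belief in H.
Prior: 0.2706 → Posterior: 0.8252


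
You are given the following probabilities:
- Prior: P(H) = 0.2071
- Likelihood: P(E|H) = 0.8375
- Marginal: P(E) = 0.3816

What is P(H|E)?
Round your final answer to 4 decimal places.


Using Bayes' theorem:

P(H|E) = P(E|H) × P(H) / P(E)
       = 0.8375 × 0.2071 / 0.3816
       = 0.17344625 / 0.3816
       = 0.4545

The evidence strengthens our belief in H.
Prior: 0.2071 → Posterior: 0.4545


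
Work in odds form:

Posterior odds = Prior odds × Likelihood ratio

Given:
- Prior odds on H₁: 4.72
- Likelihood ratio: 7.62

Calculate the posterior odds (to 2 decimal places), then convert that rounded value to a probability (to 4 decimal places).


Step 1: Calculate posterior odds
Posterior odds = Prior odds × LR
               = 4.72 × 7.62
               = 35.97

Step 2: Convert to probability
P(H₁|E) = Posterior odds / (1 + Posterior odds)
       = 35.97 / (1 + 35.97)
       = 35.97 / 36.97
       = 0.9730

The evidence increased P(H₁) from 0.8252 to 0.9730.


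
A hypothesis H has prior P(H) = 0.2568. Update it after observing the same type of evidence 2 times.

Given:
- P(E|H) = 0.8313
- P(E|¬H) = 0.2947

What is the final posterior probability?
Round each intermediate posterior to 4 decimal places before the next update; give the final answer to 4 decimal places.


Sequential Bayesian updating:

Initial prior: P(H) = 0.2568

Update 1:
  P(E) = 0.8313 × 0.2568 + 0.2947 × 0.7432 = 0.21347784 + 0.21902104 = 0.43249888
  P(H|E) = 0.21347784 / 0.43249888 = 0.4936

Update 2:
  P(E) = 0.8313 × 0.4936 + 0.2947 × 0.5064 = 0.41032968 + 0.14923608 = 0.55956576
  P(H|E) = 0.41032968 / 0.55956576 = 0.7333

Final posterior: 0.7333


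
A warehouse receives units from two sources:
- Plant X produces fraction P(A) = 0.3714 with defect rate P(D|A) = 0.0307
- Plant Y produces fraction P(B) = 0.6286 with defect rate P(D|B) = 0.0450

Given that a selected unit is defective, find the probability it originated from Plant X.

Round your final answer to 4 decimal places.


Let A = from Plant X, D = defective

Given:
- P(A) = 0.3714, P(B) = 0.6286
- P(D|A) = 0.0307, P(D|B) = 0.0450

Step 1: Find P(D)
P(D) = P(D|A)P(A) + P(D|B)P(B)
     = 0.0307 × 0.3714 + 0.0450 × 0.6286
     = 0.01140198 + 0.02828700
     = 0.03968898

Step 2: Apply Bayes' theorem
P(A|D) = P(D|A)P(A) / P(D)
       = 0.01140198 / 0.03968898
       = 0.2873


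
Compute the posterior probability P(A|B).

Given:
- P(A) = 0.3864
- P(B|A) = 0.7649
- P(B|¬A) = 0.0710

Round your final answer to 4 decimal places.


Bayes' theorem: P(A|B) = P(B|A) × P(A) / P(B)

Step 1: Calculate P(B) using law of total probability
P(B) = P(B|A)P(A) + P(B|¬A)P(¬A)
     = 0.7649 × 0.3864 + 0.0710 × 0.6136
     = 0.29555736 + 0.04356560
     = 0.33912296

Step 2: Apply Bayes' theorem
P(A|B) = P(B|A) × P(A) / P(B)
       = 0.29555736 / 0.33912296
       = 0.8715


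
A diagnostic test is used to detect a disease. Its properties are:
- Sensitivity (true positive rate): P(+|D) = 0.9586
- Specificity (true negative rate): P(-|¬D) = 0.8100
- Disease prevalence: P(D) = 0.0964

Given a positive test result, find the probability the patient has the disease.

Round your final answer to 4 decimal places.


Let D = has disease, + = positive test

Given:
- P(D) = 0.0964 (prevalence)
- P(+|D) = 0.9586 (sensitivity)
- P(-|¬D) = 0.8100 (specificity)
- P(+|¬D) = 0.1900 (false positive rate = 1 - specificity)

Step 1: Find P(+)
P(+) = P(+|D)P(D) + P(+|¬D)P(¬D)
     = 0.9586 × 0.0964 + 0.1900 × 0.9036
     = 0.09240904 + 0.17168400
     = 0.26409304

Step 2: Apply Bayes' theorem for P(D|+)
P(D|+) = P(+|D)P(D) / P(+)
       = 0.09240904 / 0.26409304
       = 0.3499


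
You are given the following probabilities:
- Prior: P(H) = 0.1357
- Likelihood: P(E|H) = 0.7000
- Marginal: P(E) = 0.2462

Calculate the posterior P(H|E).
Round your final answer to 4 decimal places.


Using Bayes' theorem:

P(H|E) = P(E|H) × P(H) / P(E)
       = 0.7000 × 0.1357 / 0.2462
       = 0.09499000 / 0.2462
       = 0.3858

The evidence strengthens our belief in H.
Prior: 0.1357 → Posterior: 0.3858


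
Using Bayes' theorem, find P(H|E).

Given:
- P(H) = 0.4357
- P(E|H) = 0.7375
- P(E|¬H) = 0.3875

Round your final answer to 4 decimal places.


Bayes' theorem: P(H|E) = P(E|H) × P(H) / P(E)

Step 1: Calculate P(E) using law of total probability
P(E) = P(E|H)P(H) + P(E|¬H)P(¬H)
     = 0.7375 × 0.4357 + 0.3875 × 0.5643
     = 0.32132875 + 0.21866625
     = 0.53999500

Step 2: Apply Bayes' theorem
P(H|E) = P(E|H) × P(H) / P(E)
       = 0.32132875 / 0.53999500
       = 0.5951


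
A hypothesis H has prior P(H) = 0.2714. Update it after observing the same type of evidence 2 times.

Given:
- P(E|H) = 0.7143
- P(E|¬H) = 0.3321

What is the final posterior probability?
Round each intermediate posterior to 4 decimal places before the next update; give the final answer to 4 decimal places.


Sequential Bayesian updating:

Initial prior: P(H) = 0.2714

Update 1:
  P(E) = 0.7143 × 0.2714 + 0.3321 × 0.7286 = 0.19386102 + 0.24196806 = 0.43582908
  P(H|E) = 0.19386102 / 0.43582908 = 0.4448

Update 2:
  P(E) = 0.7143 × 0.4448 + 0.3321 × 0.5552 = 0.31772064 + 0.18438192 = 0.50210256
  P(H|E) = 0.31772064 / 0.50210256 = 0.6328

Final posterior: 0.6328


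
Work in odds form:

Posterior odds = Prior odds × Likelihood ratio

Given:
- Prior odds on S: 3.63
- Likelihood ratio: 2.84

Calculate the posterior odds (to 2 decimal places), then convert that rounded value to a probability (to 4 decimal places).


Step 1: Calculate posterior odds
Posterior odds = Prior odds × LR
               = 3.63 × 2.84
               = 10.31

Step 2: Convert to probability
P(S|E) = Posterior odds / (1 + Posterior odds)
       = 10.31 / (1 + 10.31)
       = 10.31 / 11.31
       = 0.9116

The evidence increased P(S) from 0.7840 to 0.9116.


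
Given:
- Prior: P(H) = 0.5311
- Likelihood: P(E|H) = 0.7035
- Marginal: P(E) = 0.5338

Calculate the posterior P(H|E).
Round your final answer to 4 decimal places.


Using Bayes' theorem:

P(H|E) = P(E|H) × P(H) / P(E)
       = 0.7035 × 0.5311 / 0.5338
       = 0.37362885 / 0.5338
       = 0.6999

The evidence strengthens our belief in H.
Prior: 0.5311 → Posterior: 0.6999


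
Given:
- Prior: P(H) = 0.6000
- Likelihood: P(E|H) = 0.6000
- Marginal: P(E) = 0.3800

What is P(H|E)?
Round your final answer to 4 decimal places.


Using Bayes' theorem:

P(H|E) = P(E|H) × P(H) / P(E)
       = 0.6000 × 0.6000 / 0.3800
       = 0.36000000 / 0.3800
       = 0.9474

The evidence strengthens our belief in H.
Prior: 0.6000 → Posterior: 0.9474


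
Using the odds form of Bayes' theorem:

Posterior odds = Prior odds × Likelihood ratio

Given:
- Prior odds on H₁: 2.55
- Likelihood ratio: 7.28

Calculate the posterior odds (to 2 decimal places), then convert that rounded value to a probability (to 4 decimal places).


Step 1: Calculate posterior odds
Posterior odds = Prior odds × LR
               = 2.55 × 7.28
               = 18.56

Step 2: Convert to probability
P(H₁|E) = Posterior odds / (1 + Posterior odds)
       = 18.56 / (1 + 18.56)
       = 18.56 / 19.56
       = 0.9489

The evidence increased P(H₁) from 0.7183 to 0.9489.


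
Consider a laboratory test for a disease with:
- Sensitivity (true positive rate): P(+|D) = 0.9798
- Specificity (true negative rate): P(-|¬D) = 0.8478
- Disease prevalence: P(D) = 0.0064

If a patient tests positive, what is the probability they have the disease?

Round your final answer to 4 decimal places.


Let D = has disease, + = positive test

Given:
- P(D) = 0.0064 (prevalence)
- P(+|D) = 0.9798 (sensitivity)
- P(-|¬D) = 0.8478 (specificity)
- P(+|¬D) = 0.1522 (false positive rate = 1 - specificity)

Step 1: Find P(+)
P(+) = P(+|D)P(D) + P(+|¬D)P(¬D)
     = 0.9798 × 0.0064 + 0.1522 × 0.9936
     = 0.00627072 + 0.15122592
     = 0.15749664

Step 2: Apply Bayes' theorem for P(D|+)
P(D|+) = P(+|D)P(D) / P(+)
       = 0.00627072 / 0.15749664
       = 0.0398


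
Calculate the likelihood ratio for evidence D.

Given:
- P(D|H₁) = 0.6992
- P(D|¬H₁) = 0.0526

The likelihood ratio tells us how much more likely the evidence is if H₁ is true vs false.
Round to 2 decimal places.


Likelihood Ratio (LR) = P(D|H₁) / P(D|¬H₁)

LR = 0.6992 / 0.0526
   = 13.29

The evidence is 13.29 times more likely if H₁ is true than if H₁ is false.
Since LR > 1, the evidence supports H₁ over ¬H₁.


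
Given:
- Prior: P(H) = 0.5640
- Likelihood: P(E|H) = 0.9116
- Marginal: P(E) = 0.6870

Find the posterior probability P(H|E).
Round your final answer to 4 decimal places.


Using Bayes' theorem:

P(H|E) = P(E|H) × P(H) / P(E)
       = 0.9116 × 0.5640 / 0.6870
       = 0.51414240 / 0.6870
       = 0.7484

The evidence strengthens our belief in H.
Prior: 0.5640 → Posterior: 0.7484


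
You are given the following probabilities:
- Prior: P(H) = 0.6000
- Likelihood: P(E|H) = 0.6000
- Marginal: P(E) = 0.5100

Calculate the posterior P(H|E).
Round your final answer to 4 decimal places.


Using Bayes' theorem:

P(H|E) = P(E|H) × P(H) / P(E)
       = 0.6000 × 0.6000 / 0.5100
       = 0.36000000 / 0.5100
       = 0.7059

The evidence strengthens our belief in H.
Prior: 0.6000 → Posterior: 0.7059


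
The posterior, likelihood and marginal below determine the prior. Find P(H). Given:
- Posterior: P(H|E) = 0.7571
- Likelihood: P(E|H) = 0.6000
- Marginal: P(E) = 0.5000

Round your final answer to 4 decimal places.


From Bayes' theorem: P(H|E) = P(E|H) × P(H) / P(E)

Rearranging for P(H):
P(H) = P(H|E) × P(E) / P(E|H)
     = 0.7571 × 0.5000 / 0.6000
     = 0.37855000 / 0.6000
     = 0.6309


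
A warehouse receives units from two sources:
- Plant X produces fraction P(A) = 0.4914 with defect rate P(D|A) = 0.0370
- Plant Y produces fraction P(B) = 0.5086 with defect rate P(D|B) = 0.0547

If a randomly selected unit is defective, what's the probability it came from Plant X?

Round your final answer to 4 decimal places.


Let A = from Plant X, D = defective

Given:
- P(A) = 0.4914, P(B) = 0.5086
- P(D|A) = 0.0370, P(D|B) = 0.0547

Step 1: Find P(D)
P(D) = P(D|A)P(A) + P(D|B)P(B)
     = 0.0370 × 0.4914 + 0.0547 × 0.5086
     = 0.01818180 + 0.02782042
     = 0.04600222

Step 2: Apply Bayes' theorem
P(A|D) = P(D|A)P(A) / P(D)
       = 0.01818180 / 0.04600222
       = 0.3952


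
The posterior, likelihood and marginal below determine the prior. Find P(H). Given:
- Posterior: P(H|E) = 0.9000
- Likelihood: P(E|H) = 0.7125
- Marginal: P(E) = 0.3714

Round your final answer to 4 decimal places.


From Bayes' theorem: P(H|E) = P(E|H) × P(H) / P(E)

Rearranging for P(H):
P(H) = P(H|E) × P(E) / P(E|H)
     = 0.9000 × 0.3714 / 0.7125
     = 0.33426000 / 0.7125
     = 0.4691


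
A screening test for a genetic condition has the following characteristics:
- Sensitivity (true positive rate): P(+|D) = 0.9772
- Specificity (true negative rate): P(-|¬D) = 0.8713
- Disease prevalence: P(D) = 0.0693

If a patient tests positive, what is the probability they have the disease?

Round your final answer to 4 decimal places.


Let D = has disease, + = positive test

Given:
- P(D) = 0.0693 (prevalence)
- P(+|D) = 0.9772 (sensitivity)
- P(-|¬D) = 0.8713 (specificity)
- P(+|¬D) = 0.1287 (false positive rate = 1 - specificity)

Step 1: Find P(+)
P(+) = P(+|D)P(D) + P(+|¬D)P(¬D)
     = 0.9772 × 0.0693 + 0.1287 × 0.9307
     = 0.06771996 + 0.11978109
     = 0.18750105

Step 2: Apply Bayes' theorem for P(D|+)
P(D|+) = P(+|D)P(D) / P(+)
       = 0.06771996 / 0.18750105
       = 0.3612


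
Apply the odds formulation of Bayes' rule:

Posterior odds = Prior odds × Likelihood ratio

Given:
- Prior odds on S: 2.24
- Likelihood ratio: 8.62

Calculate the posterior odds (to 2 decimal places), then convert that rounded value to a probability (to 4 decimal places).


Step 1: Calculate posterior odds
Posterior odds = Prior odds × LR
               = 2.24 × 8.62
               = 19.31

Step 2: Convert to probability
P(S|E) = Posterior odds / (1 + Posterior odds)
       = 19.31 / (1 + 19.31)
       = 19.31 / 20.31
       = 0.9508

The evidence increased P(S) from 0.6914 to 0.9508.


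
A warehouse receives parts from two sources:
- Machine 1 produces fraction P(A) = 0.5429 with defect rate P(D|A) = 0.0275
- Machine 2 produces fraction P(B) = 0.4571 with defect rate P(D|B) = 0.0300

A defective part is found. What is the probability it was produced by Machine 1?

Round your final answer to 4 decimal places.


Let A = from Machine 1, D = defective

Given:
- P(A) = 0.5429, P(B) = 0.4571
- P(D|A) = 0.0275, P(D|B) = 0.0300

Step 1: Find P(D)
P(D) = P(D|A)P(A) + P(D|B)P(B)
     = 0.0275 × 0.5429 + 0.0300 × 0.4571
     = 0.01492975 + 0.01371300
     = 0.02864275

Step 2: Apply Bayes' theorem
P(A|D) = P(D|A)P(A) / P(D)
       = 0.01492975 / 0.02864275
       = 0.5212


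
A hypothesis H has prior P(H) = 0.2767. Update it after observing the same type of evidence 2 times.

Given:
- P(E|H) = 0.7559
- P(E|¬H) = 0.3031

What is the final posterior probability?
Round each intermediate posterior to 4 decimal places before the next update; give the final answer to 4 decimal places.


Sequential Bayesian updating:

Initial prior: P(H) = 0.2767

Update 1:
  P(E) = 0.7559 × 0.2767 + 0.3031 × 0.7233 = 0.20915753 + 0.21923223 = 0.42838976
  P(H|E) = 0.20915753 / 0.42838976 = 0.4882

Update 2:
  P(E) = 0.7559 × 0.4882 + 0.3031 × 0.5118 = 0.36903038 + 0.15512658 = 0.52415696
  P(H|E) = 0.36903038 / 0.52415696 = 0.7040

Final posterior: 0.7040
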